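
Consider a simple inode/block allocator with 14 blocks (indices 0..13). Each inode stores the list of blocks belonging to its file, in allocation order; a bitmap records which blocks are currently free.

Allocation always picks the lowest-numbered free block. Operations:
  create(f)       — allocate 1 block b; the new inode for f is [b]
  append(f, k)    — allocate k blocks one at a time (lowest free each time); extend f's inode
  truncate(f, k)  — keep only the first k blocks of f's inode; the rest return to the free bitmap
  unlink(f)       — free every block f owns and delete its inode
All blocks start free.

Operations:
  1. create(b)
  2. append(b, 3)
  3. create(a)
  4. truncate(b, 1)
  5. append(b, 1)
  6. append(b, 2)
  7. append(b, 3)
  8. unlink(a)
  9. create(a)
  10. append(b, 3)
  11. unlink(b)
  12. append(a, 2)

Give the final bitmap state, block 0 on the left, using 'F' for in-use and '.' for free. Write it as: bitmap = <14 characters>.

  1. create(b)  ⇒  F.............  {b→[0]}
  2. append(b, 3)  ⇒  FFFF..........  {b→[0, 1, 2, 3]}
  3. create(a)  ⇒  FFFFF.........  {a→[4]; b→[0, 1, 2, 3]}
  4. truncate(b, 1)  ⇒  F...F.........  {a→[4]; b→[0]}
  5. append(b, 1)  ⇒  FF..F.........  {a→[4]; b→[0, 1]}
  6. append(b, 2)  ⇒  FFFFF.........  {a→[4]; b→[0, 1, 2, 3]}
  7. append(b, 3)  ⇒  FFFFFFFF......  {a→[4]; b→[0, 1, 2, 3, 5, 6, 7]}
  8. unlink(a)  ⇒  FFFF.FFF......  {b→[0, 1, 2, 3, 5, 6, 7]}
  9. create(a)  ⇒  FFFFFFFF......  {a→[4]; b→[0, 1, 2, 3, 5, 6, 7]}
  10. append(b, 3)  ⇒  FFFFFFFFFFF...  {a→[4]; b→[0, 1, 2, 3, 5, 6, 7, 8, 9, 10]}
  11. unlink(b)  ⇒  ....F.........  {a→[4]}
  12. append(a, 2)  ⇒  FF..F.........  {a→[4, 0, 1]}

bitmap = FF..F.........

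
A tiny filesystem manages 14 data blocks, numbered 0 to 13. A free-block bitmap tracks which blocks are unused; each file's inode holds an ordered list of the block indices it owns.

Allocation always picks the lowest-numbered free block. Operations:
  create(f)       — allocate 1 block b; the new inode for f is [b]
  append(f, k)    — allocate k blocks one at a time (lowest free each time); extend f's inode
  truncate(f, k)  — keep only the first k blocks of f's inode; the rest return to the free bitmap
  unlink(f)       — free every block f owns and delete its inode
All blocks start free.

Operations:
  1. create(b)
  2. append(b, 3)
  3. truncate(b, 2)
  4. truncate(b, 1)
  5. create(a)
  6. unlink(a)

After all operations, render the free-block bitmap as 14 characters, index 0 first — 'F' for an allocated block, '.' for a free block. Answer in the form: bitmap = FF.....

create(b): bitmap=F............. | b=[0]
append(b, 3): bitmap=FFFF.......... | b=[0, 1, 2, 3]
truncate(b, 2): bitmap=FF............ | b=[0, 1]
truncate(b, 1): bitmap=F............. | b=[0]
create(a): bitmap=FF............ | a=[1] b=[0]
unlink(a): bitmap=F............. | b=[0]

bitmap = F.............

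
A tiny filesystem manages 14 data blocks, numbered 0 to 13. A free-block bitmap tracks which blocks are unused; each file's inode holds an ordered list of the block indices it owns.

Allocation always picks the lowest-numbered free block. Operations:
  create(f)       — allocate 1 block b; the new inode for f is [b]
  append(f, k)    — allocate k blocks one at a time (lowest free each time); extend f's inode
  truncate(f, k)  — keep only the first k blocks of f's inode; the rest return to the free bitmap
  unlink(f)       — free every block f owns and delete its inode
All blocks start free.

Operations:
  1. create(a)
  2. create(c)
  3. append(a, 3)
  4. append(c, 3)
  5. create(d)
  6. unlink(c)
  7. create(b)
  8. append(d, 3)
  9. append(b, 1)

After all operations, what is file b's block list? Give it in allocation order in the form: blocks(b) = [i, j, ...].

create(a): bitmap=F............. | a=[0]
create(c): bitmap=FF............ | a=[0] c=[1]
append(a, 3): bitmap=FFFFF......... | a=[0, 2, 3, 4] c=[1]
append(c, 3): bitmap=FFFFFFFF...... | a=[0, 2, 3, 4] c=[1, 5, 6, 7]
create(d): bitmap=FFFFFFFFF..... | a=[0, 2, 3, 4] c=[1, 5, 6, 7] d=[8]
unlink(c): bitmap=F.FFF...F..... | a=[0, 2, 3, 4] d=[8]
create(b): bitmap=FFFFF...F..... | a=[0, 2, 3, 4] b=[1] d=[8]
append(d, 3): bitmap=FFFFFFFFF..... | a=[0, 2, 3, 4] b=[1] d=[8, 5, 6, 7]
append(b, 1): bitmap=FFFFFFFFFF.... | a=[0, 2, 3, 4] b=[1, 9] d=[8, 5, 6, 7]

blocks(b) = [1, 9]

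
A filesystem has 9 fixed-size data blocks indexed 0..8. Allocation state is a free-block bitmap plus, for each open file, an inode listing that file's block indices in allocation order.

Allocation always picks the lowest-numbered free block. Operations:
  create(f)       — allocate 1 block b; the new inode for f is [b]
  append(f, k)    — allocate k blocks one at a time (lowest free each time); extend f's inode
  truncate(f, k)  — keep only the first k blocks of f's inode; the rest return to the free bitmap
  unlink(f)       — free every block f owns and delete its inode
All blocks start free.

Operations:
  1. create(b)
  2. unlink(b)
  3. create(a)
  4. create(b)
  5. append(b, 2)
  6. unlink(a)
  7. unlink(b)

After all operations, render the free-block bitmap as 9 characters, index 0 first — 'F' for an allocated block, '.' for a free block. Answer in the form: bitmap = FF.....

bitmap = .........

  1. create(b)  ⇒  F........  {b→[0]}
  2. unlink(b)  ⇒  .........  {}
  3. create(a)  ⇒  F........  {a→[0]}
  4. create(b)  ⇒  FF.......  {a→[0]; b→[1]}
  5. append(b, 2)  ⇒  FFFF.....  {a→[0]; b→[1, 2, 3]}
  6. unlink(a)  ⇒  .FFF.....  {b→[1, 2, 3]}
  7. unlink(b)  ⇒  .........  {}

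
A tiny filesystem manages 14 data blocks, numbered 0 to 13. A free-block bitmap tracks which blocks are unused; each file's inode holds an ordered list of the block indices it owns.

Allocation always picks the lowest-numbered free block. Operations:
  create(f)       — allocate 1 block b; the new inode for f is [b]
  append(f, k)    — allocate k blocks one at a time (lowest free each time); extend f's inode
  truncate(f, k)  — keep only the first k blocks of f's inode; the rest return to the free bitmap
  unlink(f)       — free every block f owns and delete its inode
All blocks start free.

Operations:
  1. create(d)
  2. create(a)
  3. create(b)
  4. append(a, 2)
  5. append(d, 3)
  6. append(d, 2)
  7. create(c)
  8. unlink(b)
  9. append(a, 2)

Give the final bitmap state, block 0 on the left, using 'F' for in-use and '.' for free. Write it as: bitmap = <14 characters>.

[1] create(d) — d=0 (map F.............)
[2] create(a) — a=1 d=0 (map FF............)
[3] create(b) — a=1 b=2 d=0 (map FFF...........)
[4] append(a, 2) — a=1,3,4 b=2 d=0 (map FFFFF.........)
[5] append(d, 3) — a=1,3,4 b=2 d=0,5,6,7 (map FFFFFFFF......)
[6] append(d, 2) — a=1,3,4 b=2 d=0,5,6,7,8,9 (map FFFFFFFFFF....)
[7] create(c) — a=1,3,4 b=2 c=10 d=0,5,6,7,8,9 (map FFFFFFFFFFF...)
[8] unlink(b) — a=1,3,4 c=10 d=0,5,6,7,8,9 (map FF.FFFFFFFF...)
[9] append(a, 2) — a=1,3,4,2,11 c=10 d=0,5,6,7,8,9 (map FFFFFFFFFFFF..)

bitmap = FFFFFFFFFFFF..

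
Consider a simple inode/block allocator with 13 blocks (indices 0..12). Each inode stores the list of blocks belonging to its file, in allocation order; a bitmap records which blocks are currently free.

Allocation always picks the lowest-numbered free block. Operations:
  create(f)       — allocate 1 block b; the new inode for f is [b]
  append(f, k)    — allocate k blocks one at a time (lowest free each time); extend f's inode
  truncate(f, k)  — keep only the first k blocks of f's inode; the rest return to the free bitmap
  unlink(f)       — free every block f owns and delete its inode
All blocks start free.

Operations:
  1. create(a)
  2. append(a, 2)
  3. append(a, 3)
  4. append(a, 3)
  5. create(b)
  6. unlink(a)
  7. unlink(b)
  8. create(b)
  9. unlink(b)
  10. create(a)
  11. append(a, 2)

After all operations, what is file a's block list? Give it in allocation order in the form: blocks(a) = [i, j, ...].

  1. create(a)  ⇒  F............  {a→[0]}
  2. append(a, 2)  ⇒  FFF..........  {a→[0, 1, 2]}
  3. append(a, 3)  ⇒  FFFFFF.......  {a→[0, 1, 2, 3, 4, 5]}
  4. append(a, 3)  ⇒  FFFFFFFFF....  {a→[0, 1, 2, 3, 4, 5, 6, 7, 8]}
  5. create(b)  ⇒  FFFFFFFFFF...  {a→[0, 1, 2, 3, 4, 5, 6, 7, 8]; b→[9]}
  6. unlink(a)  ⇒  .........F...  {b→[9]}
  7. unlink(b)  ⇒  .............  {}
  8. create(b)  ⇒  F............  {b→[0]}
  9. unlink(b)  ⇒  .............  {}
  10. create(a)  ⇒  F............  {a→[0]}
  11. append(a, 2)  ⇒  FFF..........  {a→[0, 1, 2]}

blocks(a) = [0, 1, 2]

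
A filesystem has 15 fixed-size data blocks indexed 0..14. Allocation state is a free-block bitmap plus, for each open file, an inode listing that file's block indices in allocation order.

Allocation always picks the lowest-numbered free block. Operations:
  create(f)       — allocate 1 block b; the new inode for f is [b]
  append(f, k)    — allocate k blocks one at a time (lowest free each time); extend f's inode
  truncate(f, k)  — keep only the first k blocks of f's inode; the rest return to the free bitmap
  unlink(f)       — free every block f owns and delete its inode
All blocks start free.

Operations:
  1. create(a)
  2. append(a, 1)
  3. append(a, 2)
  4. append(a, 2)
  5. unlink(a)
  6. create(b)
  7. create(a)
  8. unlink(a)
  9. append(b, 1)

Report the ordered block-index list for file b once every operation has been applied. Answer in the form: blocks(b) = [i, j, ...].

blocks(b) = [0, 1]

[1] create(a) — a=0 (map F..............)
[2] append(a, 1) — a=0,1 (map FF.............)
[3] append(a, 2) — a=0,1,2,3 (map FFFF...........)
[4] append(a, 2) — a=0,1,2,3,4,5 (map FFFFFF.........)
[5] unlink(a) —  (map ...............)
[6] create(b) — b=0 (map F..............)
[7] create(a) — a=1 b=0 (map FF.............)
[8] unlink(a) — b=0 (map F..............)
[9] append(b, 1) — b=0,1 (map FF.............)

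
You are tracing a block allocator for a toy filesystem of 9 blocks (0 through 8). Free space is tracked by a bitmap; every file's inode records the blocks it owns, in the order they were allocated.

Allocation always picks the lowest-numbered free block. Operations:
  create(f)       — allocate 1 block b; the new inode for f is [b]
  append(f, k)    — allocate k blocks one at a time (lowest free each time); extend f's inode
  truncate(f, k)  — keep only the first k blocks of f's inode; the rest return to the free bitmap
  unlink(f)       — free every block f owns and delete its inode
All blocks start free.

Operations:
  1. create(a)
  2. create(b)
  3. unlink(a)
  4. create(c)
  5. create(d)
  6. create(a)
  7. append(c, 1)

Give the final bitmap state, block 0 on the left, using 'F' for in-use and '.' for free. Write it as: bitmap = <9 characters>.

bitmap = FFFFF....

  1. create(a)  ⇒  F........  {a→[0]}
  2. create(b)  ⇒  FF.......  {a→[0]; b→[1]}
  3. unlink(a)  ⇒  .F.......  {b→[1]}
  4. create(c)  ⇒  FF.......  {b→[1]; c→[0]}
  5. create(d)  ⇒  FFF......  {b→[1]; c→[0]; d→[2]}
  6. create(a)  ⇒  FFFF.....  {a→[3]; b→[1]; c→[0]; d→[2]}
  7. append(c, 1)  ⇒  FFFFF....  {a→[3]; b→[1]; c→[0, 4]; d→[2]}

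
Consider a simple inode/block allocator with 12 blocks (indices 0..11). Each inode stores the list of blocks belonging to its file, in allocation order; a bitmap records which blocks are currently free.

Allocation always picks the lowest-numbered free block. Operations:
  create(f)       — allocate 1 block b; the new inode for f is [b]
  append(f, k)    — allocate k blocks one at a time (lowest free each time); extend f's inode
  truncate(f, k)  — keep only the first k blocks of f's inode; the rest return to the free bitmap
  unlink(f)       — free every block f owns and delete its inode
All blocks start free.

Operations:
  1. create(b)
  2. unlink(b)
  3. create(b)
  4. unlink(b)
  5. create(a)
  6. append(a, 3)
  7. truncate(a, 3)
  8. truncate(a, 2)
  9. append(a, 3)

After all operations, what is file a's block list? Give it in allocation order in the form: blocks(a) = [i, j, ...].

blocks(a) = [0, 1, 2, 3, 4]

  1. create(b)  ⇒  F...........  {b→[0]}
  2. unlink(b)  ⇒  ............  {}
  3. create(b)  ⇒  F...........  {b→[0]}
  4. unlink(b)  ⇒  ............  {}
  5. create(a)  ⇒  F...........  {a→[0]}
  6. append(a, 3)  ⇒  FFFF........  {a→[0, 1, 2, 3]}
  7. truncate(a, 3)  ⇒  FFF.........  {a→[0, 1, 2]}
  8. truncate(a, 2)  ⇒  FF..........  {a→[0, 1]}
  9. append(a, 3)  ⇒  FFFFF.......  {a→[0, 1, 2, 3, 4]}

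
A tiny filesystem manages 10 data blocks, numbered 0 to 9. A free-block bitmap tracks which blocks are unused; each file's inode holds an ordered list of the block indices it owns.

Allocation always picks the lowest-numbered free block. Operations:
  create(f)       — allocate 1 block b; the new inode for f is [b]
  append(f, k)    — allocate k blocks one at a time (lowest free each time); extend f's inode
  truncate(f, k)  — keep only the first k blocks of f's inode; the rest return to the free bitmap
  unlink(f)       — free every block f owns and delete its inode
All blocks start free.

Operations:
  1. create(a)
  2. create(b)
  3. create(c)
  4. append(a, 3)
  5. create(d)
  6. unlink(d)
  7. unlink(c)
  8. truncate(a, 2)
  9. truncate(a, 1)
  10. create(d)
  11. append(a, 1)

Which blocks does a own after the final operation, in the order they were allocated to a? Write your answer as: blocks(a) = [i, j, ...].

blocks(a) = [0, 3]

create(a): bitmap=F......... | a=[0]
create(b): bitmap=FF........ | a=[0] b=[1]
create(c): bitmap=FFF....... | a=[0] b=[1] c=[2]
append(a, 3): bitmap=FFFFFF.... | a=[0, 3, 4, 5] b=[1] c=[2]
create(d): bitmap=FFFFFFF... | a=[0, 3, 4, 5] b=[1] c=[2] d=[6]
unlink(d): bitmap=FFFFFF.... | a=[0, 3, 4, 5] b=[1] c=[2]
unlink(c): bitmap=FF.FFF.... | a=[0, 3, 4, 5] b=[1]
truncate(a, 2): bitmap=FF.F...... | a=[0, 3] b=[1]
truncate(a, 1): bitmap=FF........ | a=[0] b=[1]
create(d): bitmap=FFF....... | a=[0] b=[1] d=[2]
append(a, 1): bitmap=FFFF...... | a=[0, 3] b=[1] d=[2]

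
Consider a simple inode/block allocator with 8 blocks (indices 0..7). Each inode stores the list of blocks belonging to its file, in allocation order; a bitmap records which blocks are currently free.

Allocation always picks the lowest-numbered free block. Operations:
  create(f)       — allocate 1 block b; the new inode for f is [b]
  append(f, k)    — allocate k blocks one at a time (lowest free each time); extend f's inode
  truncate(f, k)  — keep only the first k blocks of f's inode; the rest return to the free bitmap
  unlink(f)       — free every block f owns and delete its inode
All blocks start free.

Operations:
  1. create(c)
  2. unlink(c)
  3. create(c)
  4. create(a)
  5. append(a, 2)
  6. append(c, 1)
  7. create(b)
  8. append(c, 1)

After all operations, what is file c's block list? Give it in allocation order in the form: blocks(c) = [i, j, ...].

blocks(c) = [0, 4, 6]

after create(c) → c:[0]  free=[F.......]
after unlink(c) →   free=[........]
after create(c) → c:[0]  free=[F.......]
after create(a) → a:[1], c:[0]  free=[FF......]
after append(a, 2) → a:[1, 2, 3], c:[0]  free=[FFFF....]
after append(c, 1) → a:[1, 2, 3], c:[0, 4]  free=[FFFFF...]
after create(b) → a:[1, 2, 3], b:[5], c:[0, 4]  free=[FFFFFF..]
after append(c, 1) → a:[1, 2, 3], b:[5], c:[0, 4, 6]  free=[FFFFFFF.]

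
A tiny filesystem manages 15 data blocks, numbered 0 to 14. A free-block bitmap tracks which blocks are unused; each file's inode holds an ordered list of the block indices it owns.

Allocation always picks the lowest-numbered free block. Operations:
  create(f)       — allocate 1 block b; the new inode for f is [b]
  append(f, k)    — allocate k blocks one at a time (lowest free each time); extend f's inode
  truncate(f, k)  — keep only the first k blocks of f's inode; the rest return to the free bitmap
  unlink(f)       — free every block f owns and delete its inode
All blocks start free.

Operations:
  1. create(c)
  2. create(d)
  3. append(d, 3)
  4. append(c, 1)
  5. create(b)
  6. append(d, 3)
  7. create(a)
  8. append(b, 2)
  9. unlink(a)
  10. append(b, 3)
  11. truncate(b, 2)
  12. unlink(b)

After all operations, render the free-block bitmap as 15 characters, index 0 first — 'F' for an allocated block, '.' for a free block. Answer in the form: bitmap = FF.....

bitmap = FFFFFF.FFF.....

create(c): bitmap=F.............. | c=[0]
create(d): bitmap=FF............. | c=[0] d=[1]
append(d, 3): bitmap=FFFFF.......... | c=[0] d=[1, 2, 3, 4]
append(c, 1): bitmap=FFFFFF......... | c=[0, 5] d=[1, 2, 3, 4]
create(b): bitmap=FFFFFFF........ | b=[6] c=[0, 5] d=[1, 2, 3, 4]
append(d, 3): bitmap=FFFFFFFFFF..... | b=[6] c=[0, 5] d=[1, 2, 3, 4, 7, 8, 9]
create(a): bitmap=FFFFFFFFFFF.... | a=[10] b=[6] c=[0, 5] d=[1, 2, 3, 4, 7, 8, 9]
append(b, 2): bitmap=FFFFFFFFFFFFF.. | a=[10] b=[6, 11, 12] c=[0, 5] d=[1, 2, 3, 4, 7, 8, 9]
unlink(a): bitmap=FFFFFFFFFF.FF.. | b=[6, 11, 12] c=[0, 5] d=[1, 2, 3, 4, 7, 8, 9]
append(b, 3): bitmap=FFFFFFFFFFFFFFF | b=[6, 11, 12, 10, 13, 14] c=[0, 5] d=[1, 2, 3, 4, 7, 8, 9]
truncate(b, 2): bitmap=FFFFFFFFFF.F... | b=[6, 11] c=[0, 5] d=[1, 2, 3, 4, 7, 8, 9]
unlink(b): bitmap=FFFFFF.FFF..... | c=[0, 5] d=[1, 2, 3, 4, 7, 8, 9]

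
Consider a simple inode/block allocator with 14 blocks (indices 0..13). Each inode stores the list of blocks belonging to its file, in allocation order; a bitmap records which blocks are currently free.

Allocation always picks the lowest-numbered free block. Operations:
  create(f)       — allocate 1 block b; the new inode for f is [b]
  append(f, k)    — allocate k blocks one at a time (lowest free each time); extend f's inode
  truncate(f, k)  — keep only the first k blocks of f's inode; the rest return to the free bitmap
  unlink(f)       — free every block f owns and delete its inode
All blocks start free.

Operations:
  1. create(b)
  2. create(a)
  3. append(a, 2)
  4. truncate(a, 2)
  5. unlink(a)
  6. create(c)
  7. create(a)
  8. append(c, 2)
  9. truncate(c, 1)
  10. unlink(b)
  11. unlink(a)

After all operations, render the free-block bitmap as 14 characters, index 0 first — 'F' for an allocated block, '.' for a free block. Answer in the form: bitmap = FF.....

  1. create(b)  ⇒  F.............  {b→[0]}
  2. create(a)  ⇒  FF............  {a→[1]; b→[0]}
  3. append(a, 2)  ⇒  FFFF..........  {a→[1, 2, 3]; b→[0]}
  4. truncate(a, 2)  ⇒  FFF...........  {a→[1, 2]; b→[0]}
  5. unlink(a)  ⇒  F.............  {b→[0]}
  6. create(c)  ⇒  FF............  {b→[0]; c→[1]}
  7. create(a)  ⇒  FFF...........  {a→[2]; b→[0]; c→[1]}
  8. append(c, 2)  ⇒  FFFFF.........  {a→[2]; b→[0]; c→[1, 3, 4]}
  9. truncate(c, 1)  ⇒  FFF...........  {a→[2]; b→[0]; c→[1]}
  10. unlink(b)  ⇒  .FF...........  {a→[2]; c→[1]}
  11. unlink(a)  ⇒  .F............  {c→[1]}

bitmap = .F............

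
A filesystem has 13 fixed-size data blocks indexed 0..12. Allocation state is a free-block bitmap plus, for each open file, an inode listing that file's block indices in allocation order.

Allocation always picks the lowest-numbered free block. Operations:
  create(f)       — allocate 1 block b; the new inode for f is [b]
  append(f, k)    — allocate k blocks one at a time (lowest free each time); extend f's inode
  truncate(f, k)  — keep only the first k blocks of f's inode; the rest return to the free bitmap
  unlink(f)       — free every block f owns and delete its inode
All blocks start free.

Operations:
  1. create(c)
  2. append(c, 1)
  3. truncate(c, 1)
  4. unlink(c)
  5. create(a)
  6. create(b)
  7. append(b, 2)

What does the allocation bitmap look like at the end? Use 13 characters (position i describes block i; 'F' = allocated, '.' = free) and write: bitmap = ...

after create(c) → c:[0]  free=[F............]
after append(c, 1) → c:[0, 1]  free=[FF...........]
after truncate(c, 1) → c:[0]  free=[F............]
after unlink(c) →   free=[.............]
after create(a) → a:[0]  free=[F............]
after create(b) → a:[0], b:[1]  free=[FF...........]
after append(b, 2) → a:[0], b:[1, 2, 3]  free=[FFFF.........]

bitmap = FFFF.........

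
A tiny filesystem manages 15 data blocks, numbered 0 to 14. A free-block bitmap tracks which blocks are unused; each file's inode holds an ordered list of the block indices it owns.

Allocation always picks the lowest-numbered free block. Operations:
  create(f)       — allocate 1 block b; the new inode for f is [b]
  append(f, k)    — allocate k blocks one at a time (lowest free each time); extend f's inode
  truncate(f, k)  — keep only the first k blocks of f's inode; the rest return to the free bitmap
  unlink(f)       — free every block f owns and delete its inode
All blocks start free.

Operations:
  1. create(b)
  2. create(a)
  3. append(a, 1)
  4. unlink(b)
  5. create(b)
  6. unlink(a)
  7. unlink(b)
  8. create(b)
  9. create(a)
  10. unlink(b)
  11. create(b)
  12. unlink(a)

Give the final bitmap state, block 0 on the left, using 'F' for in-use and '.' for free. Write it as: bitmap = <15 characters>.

create(b): bitmap=F.............. | b=[0]
create(a): bitmap=FF............. | a=[1] b=[0]
append(a, 1): bitmap=FFF............ | a=[1, 2] b=[0]
unlink(b): bitmap=.FF............ | a=[1, 2]
create(b): bitmap=FFF............ | a=[1, 2] b=[0]
unlink(a): bitmap=F.............. | b=[0]
unlink(b): bitmap=............... | 
create(b): bitmap=F.............. | b=[0]
create(a): bitmap=FF............. | a=[1] b=[0]
unlink(b): bitmap=.F............. | a=[1]
create(b): bitmap=FF............. | a=[1] b=[0]
unlink(a): bitmap=F.............. | b=[0]

bitmap = F..............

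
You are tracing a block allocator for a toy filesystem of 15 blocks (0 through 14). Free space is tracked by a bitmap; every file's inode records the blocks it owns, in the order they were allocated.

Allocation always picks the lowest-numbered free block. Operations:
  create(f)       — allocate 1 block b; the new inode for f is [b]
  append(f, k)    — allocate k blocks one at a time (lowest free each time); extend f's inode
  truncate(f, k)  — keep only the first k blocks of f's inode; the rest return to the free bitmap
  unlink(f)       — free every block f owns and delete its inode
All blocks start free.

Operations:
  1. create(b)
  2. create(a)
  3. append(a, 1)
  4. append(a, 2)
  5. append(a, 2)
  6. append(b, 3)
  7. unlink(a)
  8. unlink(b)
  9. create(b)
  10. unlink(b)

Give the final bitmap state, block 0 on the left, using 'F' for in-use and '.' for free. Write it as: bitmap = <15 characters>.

[1] create(b) — b=0 (map F..............)
[2] create(a) — a=1 b=0 (map FF.............)
[3] append(a, 1) — a=1,2 b=0 (map FFF............)
[4] append(a, 2) — a=1,2,3,4 b=0 (map FFFFF..........)
[5] append(a, 2) — a=1,2,3,4,5,6 b=0 (map FFFFFFF........)
[6] append(b, 3) — a=1,2,3,4,5,6 b=0,7,8,9 (map FFFFFFFFFF.....)
[7] unlink(a) — b=0,7,8,9 (map F......FFF.....)
[8] unlink(b) —  (map ...............)
[9] create(b) — b=0 (map F..............)
[10] unlink(b) —  (map ...............)

bitmap = ...............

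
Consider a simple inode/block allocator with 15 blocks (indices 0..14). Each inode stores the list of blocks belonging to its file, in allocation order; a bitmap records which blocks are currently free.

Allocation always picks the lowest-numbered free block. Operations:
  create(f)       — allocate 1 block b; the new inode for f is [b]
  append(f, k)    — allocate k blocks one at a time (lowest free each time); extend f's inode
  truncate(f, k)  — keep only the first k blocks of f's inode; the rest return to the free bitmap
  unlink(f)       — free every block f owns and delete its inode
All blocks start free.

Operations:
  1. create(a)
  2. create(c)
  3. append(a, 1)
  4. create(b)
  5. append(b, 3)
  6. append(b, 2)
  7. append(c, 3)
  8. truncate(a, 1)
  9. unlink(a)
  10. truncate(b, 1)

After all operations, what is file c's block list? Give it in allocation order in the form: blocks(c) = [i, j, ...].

create(a): bitmap=F.............. | a=[0]
create(c): bitmap=FF............. | a=[0] c=[1]
append(a, 1): bitmap=FFF............ | a=[0, 2] c=[1]
create(b): bitmap=FFFF........... | a=[0, 2] b=[3] c=[1]
append(b, 3): bitmap=FFFFFFF........ | a=[0, 2] b=[3, 4, 5, 6] c=[1]
append(b, 2): bitmap=FFFFFFFFF...... | a=[0, 2] b=[3, 4, 5, 6, 7, 8] c=[1]
append(c, 3): bitmap=FFFFFFFFFFFF... | a=[0, 2] b=[3, 4, 5, 6, 7, 8] c=[1, 9, 10, 11]
truncate(a, 1): bitmap=FF.FFFFFFFFF... | a=[0] b=[3, 4, 5, 6, 7, 8] c=[1, 9, 10, 11]
unlink(a): bitmap=.F.FFFFFFFFF... | b=[3, 4, 5, 6, 7, 8] c=[1, 9, 10, 11]
truncate(b, 1): bitmap=.F.F.....FFF... | b=[3] c=[1, 9, 10, 11]

blocks(c) = [1, 9, 10, 11]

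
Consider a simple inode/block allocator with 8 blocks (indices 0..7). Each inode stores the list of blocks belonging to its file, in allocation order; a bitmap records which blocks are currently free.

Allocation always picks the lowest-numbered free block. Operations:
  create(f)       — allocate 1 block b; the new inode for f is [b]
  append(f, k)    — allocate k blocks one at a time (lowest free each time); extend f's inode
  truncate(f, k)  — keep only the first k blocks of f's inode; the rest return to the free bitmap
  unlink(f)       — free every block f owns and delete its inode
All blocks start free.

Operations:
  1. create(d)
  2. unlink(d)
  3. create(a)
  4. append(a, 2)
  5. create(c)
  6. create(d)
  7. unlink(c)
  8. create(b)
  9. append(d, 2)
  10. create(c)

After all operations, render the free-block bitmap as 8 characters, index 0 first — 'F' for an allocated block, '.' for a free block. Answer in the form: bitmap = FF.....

bitmap = FFFFFFFF

after create(d) → d:[0]  free=[F.......]
after unlink(d) →   free=[........]
after create(a) → a:[0]  free=[F.......]
after append(a, 2) → a:[0, 1, 2]  free=[FFF.....]
after create(c) → a:[0, 1, 2], c:[3]  free=[FFFF....]
after create(d) → a:[0, 1, 2], c:[3], d:[4]  free=[FFFFF...]
after unlink(c) → a:[0, 1, 2], d:[4]  free=[FFF.F...]
after create(b) → a:[0, 1, 2], b:[3], d:[4]  free=[FFFFF...]
after append(d, 2) → a:[0, 1, 2], b:[3], d:[4, 5, 6]  free=[FFFFFFF.]
after create(c) → a:[0, 1, 2], b:[3], c:[7], d:[4, 5, 6]  free=[FFFFFFFF]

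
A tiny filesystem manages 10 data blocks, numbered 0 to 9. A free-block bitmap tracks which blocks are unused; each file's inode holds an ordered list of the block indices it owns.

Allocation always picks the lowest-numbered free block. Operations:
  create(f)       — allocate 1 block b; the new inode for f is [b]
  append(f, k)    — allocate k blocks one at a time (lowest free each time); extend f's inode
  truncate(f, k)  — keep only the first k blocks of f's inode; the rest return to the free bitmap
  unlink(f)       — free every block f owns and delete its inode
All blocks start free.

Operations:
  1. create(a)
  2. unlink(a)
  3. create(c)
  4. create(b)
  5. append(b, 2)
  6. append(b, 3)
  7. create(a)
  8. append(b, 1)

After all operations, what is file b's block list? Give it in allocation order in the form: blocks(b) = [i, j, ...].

blocks(b) = [1, 2, 3, 4, 5, 6, 8]

[1] create(a) — a=0 (map F.........)
[2] unlink(a) —  (map ..........)
[3] create(c) — c=0 (map F.........)
[4] create(b) — b=1 c=0 (map FF........)
[5] append(b, 2) — b=1,2,3 c=0 (map FFFF......)
[6] append(b, 3) — b=1,2,3,4,5,6 c=0 (map FFFFFFF...)
[7] create(a) — a=7 b=1,2,3,4,5,6 c=0 (map FFFFFFFF..)
[8] append(b, 1) — a=7 b=1,2,3,4,5,6,8 c=0 (map FFFFFFFFF.)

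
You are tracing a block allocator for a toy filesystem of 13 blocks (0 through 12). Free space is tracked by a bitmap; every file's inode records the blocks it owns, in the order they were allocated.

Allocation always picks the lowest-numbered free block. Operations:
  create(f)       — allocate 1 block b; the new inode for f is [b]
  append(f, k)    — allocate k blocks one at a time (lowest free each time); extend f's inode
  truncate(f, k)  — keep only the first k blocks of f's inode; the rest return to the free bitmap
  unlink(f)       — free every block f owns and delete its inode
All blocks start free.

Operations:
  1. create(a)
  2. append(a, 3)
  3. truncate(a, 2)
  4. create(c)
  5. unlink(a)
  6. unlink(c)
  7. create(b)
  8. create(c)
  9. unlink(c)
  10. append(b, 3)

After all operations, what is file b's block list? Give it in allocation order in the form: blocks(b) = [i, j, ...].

blocks(b) = [0, 1, 2, 3]

create(a): bitmap=F............ | a=[0]
append(a, 3): bitmap=FFFF......... | a=[0, 1, 2, 3]
truncate(a, 2): bitmap=FF........... | a=[0, 1]
create(c): bitmap=FFF.......... | a=[0, 1] c=[2]
unlink(a): bitmap=..F.......... | c=[2]
unlink(c): bitmap=............. | 
create(b): bitmap=F............ | b=[0]
create(c): bitmap=FF........... | b=[0] c=[1]
unlink(c): bitmap=F............ | b=[0]
append(b, 3): bitmap=FFFF......... | b=[0, 1, 2, 3]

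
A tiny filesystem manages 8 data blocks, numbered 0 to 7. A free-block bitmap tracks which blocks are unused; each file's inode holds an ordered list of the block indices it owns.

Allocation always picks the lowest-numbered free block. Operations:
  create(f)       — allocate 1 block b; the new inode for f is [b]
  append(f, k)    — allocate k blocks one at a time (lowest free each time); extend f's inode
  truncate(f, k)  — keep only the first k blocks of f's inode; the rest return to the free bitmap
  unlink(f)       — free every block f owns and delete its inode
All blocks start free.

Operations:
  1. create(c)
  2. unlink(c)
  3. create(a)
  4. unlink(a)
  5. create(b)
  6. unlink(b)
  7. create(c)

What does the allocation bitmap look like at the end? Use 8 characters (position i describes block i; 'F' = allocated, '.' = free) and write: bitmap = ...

bitmap = F.......

create(c): bitmap=F....... | c=[0]
unlink(c): bitmap=........ | 
create(a): bitmap=F....... | a=[0]
unlink(a): bitmap=........ | 
create(b): bitmap=F....... | b=[0]
unlink(b): bitmap=........ | 
create(c): bitmap=F....... | c=[0]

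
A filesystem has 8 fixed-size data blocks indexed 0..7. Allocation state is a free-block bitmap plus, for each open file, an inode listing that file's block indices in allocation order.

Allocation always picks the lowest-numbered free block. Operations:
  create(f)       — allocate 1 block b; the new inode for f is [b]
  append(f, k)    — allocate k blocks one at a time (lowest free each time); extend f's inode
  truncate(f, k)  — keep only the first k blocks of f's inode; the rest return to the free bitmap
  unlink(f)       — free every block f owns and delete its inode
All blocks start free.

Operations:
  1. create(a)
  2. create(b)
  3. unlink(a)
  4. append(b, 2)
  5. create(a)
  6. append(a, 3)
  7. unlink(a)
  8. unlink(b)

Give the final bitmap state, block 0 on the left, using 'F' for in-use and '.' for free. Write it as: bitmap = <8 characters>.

bitmap = ........

after create(a) → a:[0]  free=[F.......]
after create(b) → a:[0], b:[1]  free=[FF......]
after unlink(a) → b:[1]  free=[.F......]
after append(b, 2) → b:[1, 0, 2]  free=[FFF.....]
after create(a) → a:[3], b:[1, 0, 2]  free=[FFFF....]
after append(a, 3) → a:[3, 4, 5, 6], b:[1, 0, 2]  free=[FFFFFFF.]
after unlink(a) → b:[1, 0, 2]  free=[FFF.....]
after unlink(b) →   free=[........]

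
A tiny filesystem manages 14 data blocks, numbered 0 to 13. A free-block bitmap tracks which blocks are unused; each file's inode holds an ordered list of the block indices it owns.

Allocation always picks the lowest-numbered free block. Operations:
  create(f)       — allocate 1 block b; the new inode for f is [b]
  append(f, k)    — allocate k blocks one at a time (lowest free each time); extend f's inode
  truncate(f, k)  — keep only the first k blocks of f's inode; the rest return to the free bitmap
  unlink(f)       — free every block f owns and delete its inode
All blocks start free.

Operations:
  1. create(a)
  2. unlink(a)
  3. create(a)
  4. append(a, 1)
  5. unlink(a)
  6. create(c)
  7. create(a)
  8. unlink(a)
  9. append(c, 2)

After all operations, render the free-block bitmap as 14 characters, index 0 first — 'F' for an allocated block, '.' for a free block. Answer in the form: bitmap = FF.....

  1. create(a)  ⇒  F.............  {a→[0]}
  2. unlink(a)  ⇒  ..............  {}
  3. create(a)  ⇒  F.............  {a→[0]}
  4. append(a, 1)  ⇒  FF............  {a→[0, 1]}
  5. unlink(a)  ⇒  ..............  {}
  6. create(c)  ⇒  F.............  {c→[0]}
  7. create(a)  ⇒  FF............  {a→[1]; c→[0]}
  8. unlink(a)  ⇒  F.............  {c→[0]}
  9. append(c, 2)  ⇒  FFF...........  {c→[0, 1, 2]}

bitmap = FFF...........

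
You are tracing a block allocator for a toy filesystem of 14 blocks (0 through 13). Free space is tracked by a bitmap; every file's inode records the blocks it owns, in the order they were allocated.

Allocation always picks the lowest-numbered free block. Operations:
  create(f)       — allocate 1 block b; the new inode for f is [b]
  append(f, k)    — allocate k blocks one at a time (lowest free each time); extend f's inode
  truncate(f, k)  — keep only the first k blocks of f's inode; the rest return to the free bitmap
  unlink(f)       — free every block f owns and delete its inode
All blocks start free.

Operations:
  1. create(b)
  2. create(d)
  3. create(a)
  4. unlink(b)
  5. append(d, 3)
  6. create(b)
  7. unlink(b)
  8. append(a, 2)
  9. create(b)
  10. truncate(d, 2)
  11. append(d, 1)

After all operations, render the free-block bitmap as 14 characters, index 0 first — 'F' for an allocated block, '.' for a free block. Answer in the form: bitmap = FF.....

  1. create(b)  ⇒  F.............  {b→[0]}
  2. create(d)  ⇒  FF............  {b→[0]; d→[1]}
  3. create(a)  ⇒  FFF...........  {a→[2]; b→[0]; d→[1]}
  4. unlink(b)  ⇒  .FF...........  {a→[2]; d→[1]}
  5. append(d, 3)  ⇒  FFFFF.........  {a→[2]; d→[1, 0, 3, 4]}
  6. create(b)  ⇒  FFFFFF........  {a→[2]; b→[5]; d→[1, 0, 3, 4]}
  7. unlink(b)  ⇒  FFFFF.........  {a→[2]; d→[1, 0, 3, 4]}
  8. append(a, 2)  ⇒  FFFFFFF.......  {a→[2, 5, 6]; d→[1, 0, 3, 4]}
  9. create(b)  ⇒  FFFFFFFF......  {a→[2, 5, 6]; b→[7]; d→[1, 0, 3, 4]}
  10. truncate(d, 2)  ⇒  FFF..FFF......  {a→[2, 5, 6]; b→[7]; d→[1, 0]}
  11. append(d, 1)  ⇒  FFFF.FFF......  {a→[2, 5, 6]; b→[7]; d→[1, 0, 3]}

bitmap = FFFF.FFF......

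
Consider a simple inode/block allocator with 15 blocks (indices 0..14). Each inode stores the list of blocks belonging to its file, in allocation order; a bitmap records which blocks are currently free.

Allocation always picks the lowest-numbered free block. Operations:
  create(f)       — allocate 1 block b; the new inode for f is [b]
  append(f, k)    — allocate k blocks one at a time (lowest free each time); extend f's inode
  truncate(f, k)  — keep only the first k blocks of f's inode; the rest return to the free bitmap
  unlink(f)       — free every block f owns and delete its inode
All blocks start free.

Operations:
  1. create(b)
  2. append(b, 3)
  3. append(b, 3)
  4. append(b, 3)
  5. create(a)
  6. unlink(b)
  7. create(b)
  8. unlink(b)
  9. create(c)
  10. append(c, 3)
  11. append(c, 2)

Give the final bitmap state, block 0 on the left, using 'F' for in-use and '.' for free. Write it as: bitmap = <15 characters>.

bitmap = FFFFFF....F....

after create(b) → b:[0]  free=[F..............]
after append(b, 3) → b:[0, 1, 2, 3]  free=[FFFF...........]
after append(b, 3) → b:[0, 1, 2, 3, 4, 5, 6]  free=[FFFFFFF........]
after append(b, 3) → b:[0, 1, 2, 3, 4, 5, 6, 7, 8, 9]  free=[FFFFFFFFFF.....]
after create(a) → a:[10], b:[0, 1, 2, 3, 4, 5, 6, 7, 8, 9]  free=[FFFFFFFFFFF....]
after unlink(b) → a:[10]  free=[..........F....]
after create(b) → a:[10], b:[0]  free=[F.........F....]
after unlink(b) → a:[10]  free=[..........F....]
after create(c) → a:[10], c:[0]  free=[F.........F....]
after append(c, 3) → a:[10], c:[0, 1, 2, 3]  free=[FFFF......F....]
after append(c, 2) → a:[10], c:[0, 1, 2, 3, 4, 5]  free=[FFFFFF....F....]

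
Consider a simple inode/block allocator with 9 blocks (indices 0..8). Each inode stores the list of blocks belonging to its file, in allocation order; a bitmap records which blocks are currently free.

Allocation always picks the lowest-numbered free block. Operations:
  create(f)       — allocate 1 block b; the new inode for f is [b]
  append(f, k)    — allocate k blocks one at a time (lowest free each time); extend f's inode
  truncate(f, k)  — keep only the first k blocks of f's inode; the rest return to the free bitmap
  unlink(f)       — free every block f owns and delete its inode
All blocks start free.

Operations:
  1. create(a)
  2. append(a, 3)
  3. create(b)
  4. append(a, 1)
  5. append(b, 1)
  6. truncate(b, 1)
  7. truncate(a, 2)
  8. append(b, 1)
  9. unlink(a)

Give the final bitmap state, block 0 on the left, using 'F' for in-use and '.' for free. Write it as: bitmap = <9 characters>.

bitmap = ..F.F....

  1. create(a)  ⇒  F........  {a→[0]}
  2. append(a, 3)  ⇒  FFFF.....  {a→[0, 1, 2, 3]}
  3. create(b)  ⇒  FFFFF....  {a→[0, 1, 2, 3]; b→[4]}
  4. append(a, 1)  ⇒  FFFFFF...  {a→[0, 1, 2, 3, 5]; b→[4]}
  5. append(b, 1)  ⇒  FFFFFFF..  {a→[0, 1, 2, 3, 5]; b→[4, 6]}
  6. truncate(b, 1)  ⇒  FFFFFF...  {a→[0, 1, 2, 3, 5]; b→[4]}
  7. truncate(a, 2)  ⇒  FF..F....  {a→[0, 1]; b→[4]}
  8. append(b, 1)  ⇒  FFF.F....  {a→[0, 1]; b→[4, 2]}
  9. unlink(a)  ⇒  ..F.F....  {b→[4, 2]}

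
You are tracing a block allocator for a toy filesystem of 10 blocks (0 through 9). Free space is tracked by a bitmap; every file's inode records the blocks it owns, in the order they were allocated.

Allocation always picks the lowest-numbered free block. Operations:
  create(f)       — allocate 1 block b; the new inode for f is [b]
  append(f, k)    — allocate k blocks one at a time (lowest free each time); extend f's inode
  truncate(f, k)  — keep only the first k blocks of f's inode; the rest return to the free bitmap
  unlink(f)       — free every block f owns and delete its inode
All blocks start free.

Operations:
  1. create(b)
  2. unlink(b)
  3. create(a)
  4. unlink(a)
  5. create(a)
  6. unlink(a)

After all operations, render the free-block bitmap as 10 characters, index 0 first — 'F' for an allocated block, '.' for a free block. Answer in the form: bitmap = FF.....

create(b): bitmap=F......... | b=[0]
unlink(b): bitmap=.......... | 
create(a): bitmap=F......... | a=[0]
unlink(a): bitmap=.......... | 
create(a): bitmap=F......... | a=[0]
unlink(a): bitmap=.......... | 

bitmap = ..........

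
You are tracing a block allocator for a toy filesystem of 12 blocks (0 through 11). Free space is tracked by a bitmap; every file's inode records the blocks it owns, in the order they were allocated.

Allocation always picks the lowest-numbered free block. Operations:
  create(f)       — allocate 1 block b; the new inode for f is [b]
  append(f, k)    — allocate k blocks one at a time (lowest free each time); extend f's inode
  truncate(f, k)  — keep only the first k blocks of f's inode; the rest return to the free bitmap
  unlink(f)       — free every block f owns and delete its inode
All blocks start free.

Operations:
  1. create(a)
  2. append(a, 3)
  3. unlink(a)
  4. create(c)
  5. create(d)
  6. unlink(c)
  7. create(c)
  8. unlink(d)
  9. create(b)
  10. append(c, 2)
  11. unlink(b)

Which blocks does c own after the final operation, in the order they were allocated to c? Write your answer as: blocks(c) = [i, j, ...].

create(a): bitmap=F........... | a=[0]
append(a, 3): bitmap=FFFF........ | a=[0, 1, 2, 3]
unlink(a): bitmap=............ | 
create(c): bitmap=F........... | c=[0]
create(d): bitmap=FF.......... | c=[0] d=[1]
unlink(c): bitmap=.F.......... | d=[1]
create(c): bitmap=FF.......... | c=[0] d=[1]
unlink(d): bitmap=F........... | c=[0]
create(b): bitmap=FF.......... | b=[1] c=[0]
append(c, 2): bitmap=FFFF........ | b=[1] c=[0, 2, 3]
unlink(b): bitmap=F.FF........ | c=[0, 2, 3]

blocks(c) = [0, 2, 3]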